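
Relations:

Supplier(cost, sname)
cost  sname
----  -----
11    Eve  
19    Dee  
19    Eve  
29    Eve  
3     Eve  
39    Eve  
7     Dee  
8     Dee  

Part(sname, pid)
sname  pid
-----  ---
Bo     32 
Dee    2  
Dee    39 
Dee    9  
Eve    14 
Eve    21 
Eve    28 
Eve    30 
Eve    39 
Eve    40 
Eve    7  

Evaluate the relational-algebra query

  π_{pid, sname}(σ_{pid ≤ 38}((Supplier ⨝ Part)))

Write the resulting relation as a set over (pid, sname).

Natural join on sname: {(11, Eve, 14), (11, Eve, 21), (11, Eve, 28), (11, Eve, 30), (11, Eve, 39), (11, Eve, 40), (11, Eve, 7), (19, Dee, 2), (19, Dee, 39), (19, Dee, 9), (19, Eve, 14), (19, Eve, 21), (19, Eve, 28), (19, Eve, 30), (19, Eve, 39), (19, Eve, 40), (19, Eve, 7), (29, Eve, 14), (29, Eve, 21), (29, Eve, 28), (29, Eve, 30), (29, Eve, 39), (29, Eve, 40), (29, Eve, 7), (3, Eve, 14), (3, Eve, 21), (3, Eve, 28), (3, Eve, 30), (3, Eve, 39), (3, Eve, 40), (3, Eve, 7), (39, Eve, 14), (39, Eve, 21), (39, Eve, 28), (39, Eve, 30), (39, Eve, 39), (39, Eve, 40), (39, Eve, 7), (7, Dee, 2), (7, Dee, 39), (7, Dee, 9), (8, Dee, 2), (8, Dee, 39), (8, Dee, 9)}
σ[pid ≤ 38]: keep tuples satisfying pid ≤ 38 → {(11, Eve, 14), (11, Eve, 21), (11, Eve, 28), (11, Eve, 30), (11, Eve, 7), (19, Dee, 2), (19, Dee, 9), (19, Eve, 14), (19, Eve, 21), (19, Eve, 28), (19, Eve, 30), (19, Eve, 7), (29, Eve, 14), (29, Eve, 21), (29, Eve, 28), (29, Eve, 30), (29, Eve, 7), (3, Eve, 14), (3, Eve, 21), (3, Eve, 28), (3, Eve, 30), (3, Eve, 7), (39, Eve, 14), (39, Eve, 21), (39, Eve, 28), (39, Eve, 30), (39, Eve, 7), (7, Dee, 2), (7, Dee, 9), (8, Dee, 2), (8, Dee, 9)}
Keep only column(s) pid, sname (24 duplicate(s) eliminated): {(14, Eve), (2, Dee), (21, Eve), (28, Eve), (30, Eve), (7, Eve), (9, Dee)}

{(14, Eve), (2, Dee), (21, Eve), (28, Eve), (30, Eve), (7, Eve), (9, Dee)}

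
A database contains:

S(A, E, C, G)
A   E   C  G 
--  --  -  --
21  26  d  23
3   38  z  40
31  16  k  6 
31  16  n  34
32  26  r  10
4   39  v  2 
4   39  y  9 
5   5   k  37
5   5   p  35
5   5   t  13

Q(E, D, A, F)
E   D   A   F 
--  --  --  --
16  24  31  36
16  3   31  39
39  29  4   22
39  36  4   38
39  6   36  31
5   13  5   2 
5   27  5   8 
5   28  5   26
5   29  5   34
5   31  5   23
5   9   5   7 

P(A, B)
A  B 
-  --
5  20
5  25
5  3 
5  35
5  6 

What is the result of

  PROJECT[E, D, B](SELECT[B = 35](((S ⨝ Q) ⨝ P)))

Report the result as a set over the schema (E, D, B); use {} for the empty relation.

Natural join on A, E: {(31, 16, k, 6, 24, 36), (31, 16, k, 6, 3, 39), (31, 16, n, 34, 24, 36), (31, 16, n, 34, 3, 39), (4, 39, v, 2, 29, 22), (4, 39, v, 2, 36, 38), (4, 39, y, 9, 29, 22), (4, 39, y, 9, 36, 38), (5, 5, k, 37, 13, 2), (5, 5, k, 37, 27, 8), (5, 5, k, 37, 28, 26), (5, 5, k, 37, 29, 34), (5, 5, k, 37, 31, 23), (5, 5, k, 37, 9, 7), (5, 5, p, 35, 13, 2), (5, 5, p, 35, 27, 8), (5, 5, p, 35, 28, 26), (5, 5, p, 35, 29, 34), (5, 5, p, 35, 31, 23), (5, 5, p, 35, 9, 7), (5, 5, t, 13, 13, 2), (5, 5, t, 13, 27, 8), (5, 5, t, 13, 28, 26), (5, 5, t, 13, 29, 34), (5, 5, t, 13, 31, 23), (5, 5, t, 13, 9, 7)}
Natural join on A: {(5, 5, k, 37, 13, 2, 20), (5, 5, k, 37, 13, 2, 25), (5, 5, k, 37, 13, 2, 3), (5, 5, k, 37, 13, 2, 35), (5, 5, k, 37, 13, 2, 6), (5, 5, k, 37, 27, 8, 20), (5, 5, k, 37, 27, 8, 25), (5, 5, k, 37, 27, 8, 3), (5, 5, k, 37, 27, 8, 35), (5, 5, k, 37, 27, 8, 6), (5, 5, k, 37, 28, 26, 20), (5, 5, k, 37, 28, 26, 25), (5, 5, k, 37, 28, 26, 3), (5, 5, k, 37, 28, 26, 35), (5, 5, k, 37, 28, 26, 6), (5, 5, k, 37, 29, 34, 20), (5, 5, k, 37, 29, 34, 25), (5, 5, k, 37, 29, 34, 3), (5, 5, k, 37, 29, 34, 35), (5, 5, k, 37, 29, 34, 6), (5, 5, k, 37, 31, 23, 20), (5, 5, k, 37, 31, 23, 25), (5, 5, k, 37, 31, 23, 3), (5, 5, k, 37, 31, 23, 35), (5, 5, k, 37, 31, 23, 6), (5, 5, k, 37, 9, 7, 20), (5, 5, k, 37, 9, 7, 25), (5, 5, k, 37, 9, 7, 3), (5, 5, k, 37, 9, 7, 35), (5, 5, k, 37, 9, 7, 6), (5, 5, p, 35, 13, 2, 20), (5, 5, p, 35, 13, 2, 25), (5, 5, p, 35, 13, 2, 3), (5, 5, p, 35, 13, 2, 35), (5, 5, p, 35, 13, 2, 6), (5, 5, p, 35, 27, 8, 20), (5, 5, p, 35, 27, 8, 25), (5, 5, p, 35, 27, 8, 3), (5, 5, p, 35, 27, 8, 35), (5, 5, p, 35, 27, 8, 6), (5, 5, p, 35, 28, 26, 20), (5, 5, p, 35, 28, 26, 25), (5, 5, p, 35, 28, 26, 3), (5, 5, p, 35, 28, 26, 35), (5, 5, p, 35, 28, 26, 6), (5, 5, p, 35, 29, 34, 20), (5, 5, p, 35, 29, 34, 25), (5, 5, p, 35, 29, 34, 3), (5, 5, p, 35, 29, 34, 35), (5, 5, p, 35, 29, 34, 6), (5, 5, p, 35, 31, 23, 20), (5, 5, p, 35, 31, 23, 25), (5, 5, p, 35, 31, 23, 3), (5, 5, p, 35, 31, 23, 35), (5, 5, p, 35, 31, 23, 6), (5, 5, p, 35, 9, 7, 20), (5, 5, p, 35, 9, 7, 25), (5, 5, p, 35, 9, 7, 3), (5, 5, p, 35, 9, 7, 35), (5, 5, p, 35, 9, 7, 6), (5, 5, t, 13, 13, 2, 20), (5, 5, t, 13, 13, 2, 25), (5, 5, t, 13, 13, 2, 3), (5, 5, t, 13, 13, 2, 35), (5, 5, t, 13, 13, 2, 6), (5, 5, t, 13, 27, 8, 20), (5, 5, t, 13, 27, 8, 25), (5, 5, t, 13, 27, 8, 3), (5, 5, t, 13, 27, 8, 35), (5, 5, t, 13, 27, 8, 6), (5, 5, t, 13, 28, 26, 20), (5, 5, t, 13, 28, 26, 25), (5, 5, t, 13, 28, 26, 3), (5, 5, t, 13, 28, 26, 35), (5, 5, t, 13, 28, 26, 6), (5, 5, t, 13, 29, 34, 20), (5, 5, t, 13, 29, 34, 25), (5, 5, t, 13, 29, 34, 3), (5, 5, t, 13, 29, 34, 35), (5, 5, t, 13, 29, 34, 6), (5, 5, t, 13, 31, 23, 20), (5, 5, t, 13, 31, 23, 25), (5, 5, t, 13, 31, 23, 3), (5, 5, t, 13, 31, 23, 35), (5, 5, t, 13, 31, 23, 6), (5, 5, t, 13, 9, 7, 20), (5, 5, t, 13, 9, 7, 25), (5, 5, t, 13, 9, 7, 3), (5, 5, t, 13, 9, 7, 35), (5, 5, t, 13, 9, 7, 6)}
Filtering on B = 35 leaves {(5, 5, k, 37, 13, 2, 35), (5, 5, k, 37, 27, 8, 35), (5, 5, k, 37, 28, 26, 35), (5, 5, k, 37, 29, 34, 35), (5, 5, k, 37, 31, 23, 35), (5, 5, k, 37, 9, 7, 35), (5, 5, p, 35, 13, 2, 35), (5, 5, p, 35, 27, 8, 35), (5, 5, p, 35, 28, 26, 35), (5, 5, p, 35, 29, 34, 35), (5, 5, p, 35, 31, 23, 35), (5, 5, p, 35, 9, 7, 35), (5, 5, t, 13, 13, 2, 35), (5, 5, t, 13, 27, 8, 35), (5, 5, t, 13, 28, 26, 35), (5, 5, t, 13, 29, 34, 35), (5, 5, t, 13, 31, 23, 35), (5, 5, t, 13, 9, 7, 35)}.
Projecting to E, D, B (12 duplicate(s) eliminated): {(5, 13, 35), (5, 27, 35), (5, 28, 35), (5, 29, 35), (5, 31, 35), (5, 9, 35)}

{(5, 13, 35), (5, 27, 35), (5, 28, 35), (5, 29, 35), (5, 31, 35), (5, 9, 35)}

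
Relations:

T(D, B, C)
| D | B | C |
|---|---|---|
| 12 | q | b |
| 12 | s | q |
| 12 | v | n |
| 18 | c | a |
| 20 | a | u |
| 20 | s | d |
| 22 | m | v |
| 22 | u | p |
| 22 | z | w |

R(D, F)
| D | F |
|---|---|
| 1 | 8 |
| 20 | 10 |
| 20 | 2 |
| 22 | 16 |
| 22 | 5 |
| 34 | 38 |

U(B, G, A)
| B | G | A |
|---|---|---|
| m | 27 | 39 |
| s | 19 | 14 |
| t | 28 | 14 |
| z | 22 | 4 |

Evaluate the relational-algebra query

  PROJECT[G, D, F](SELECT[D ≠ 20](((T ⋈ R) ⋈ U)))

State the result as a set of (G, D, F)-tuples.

{(22, 22, 16), (22, 22, 5), (27, 22, 16), (27, 22, 5)}

Joining T and R on D yields {(20, a, u, 10), (20, a, u, 2), (20, s, d, 10), (20, s, d, 2), (22, m, v, 16), (22, m, v, 5), (22, u, p, 16), (22, u, p, 5), (22, z, w, 16), (22, z, w, 5)}.
Joining (T ⋈ R) and U on B yields {(20, s, d, 10, 19, 14), (20, s, d, 2, 19, 14), (22, m, v, 16, 27, 39), (22, m, v, 5, 27, 39), (22, z, w, 16, 22, 4), (22, z, w, 5, 22, 4)}.
Selection D ≠ 20: {(22, m, v, 16, 27, 39), (22, m, v, 5, 27, 39), (22, z, w, 16, 22, 4), (22, z, w, 5, 22, 4)}
π_{G, D, F} gives {(22, 22, 16), (22, 22, 5), (27, 22, 16), (27, 22, 5)}.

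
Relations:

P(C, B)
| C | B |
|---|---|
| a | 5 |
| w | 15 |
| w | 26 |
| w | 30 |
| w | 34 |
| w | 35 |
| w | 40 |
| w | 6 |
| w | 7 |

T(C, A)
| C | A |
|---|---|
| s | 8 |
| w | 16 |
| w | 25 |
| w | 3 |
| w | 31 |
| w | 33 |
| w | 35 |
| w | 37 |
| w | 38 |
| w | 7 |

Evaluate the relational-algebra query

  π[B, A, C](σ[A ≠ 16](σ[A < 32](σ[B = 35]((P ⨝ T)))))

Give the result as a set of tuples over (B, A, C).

{(35, 25, w), (35, 3, w), (35, 31, w), (35, 7, w)}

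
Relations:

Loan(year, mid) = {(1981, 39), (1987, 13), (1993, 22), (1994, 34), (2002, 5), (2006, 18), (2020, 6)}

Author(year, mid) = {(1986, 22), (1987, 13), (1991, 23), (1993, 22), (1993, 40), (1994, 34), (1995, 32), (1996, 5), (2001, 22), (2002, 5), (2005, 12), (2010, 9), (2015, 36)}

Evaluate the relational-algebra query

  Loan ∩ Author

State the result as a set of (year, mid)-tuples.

{(1987, 13), (1993, 22), (1994, 34), (2002, 5)}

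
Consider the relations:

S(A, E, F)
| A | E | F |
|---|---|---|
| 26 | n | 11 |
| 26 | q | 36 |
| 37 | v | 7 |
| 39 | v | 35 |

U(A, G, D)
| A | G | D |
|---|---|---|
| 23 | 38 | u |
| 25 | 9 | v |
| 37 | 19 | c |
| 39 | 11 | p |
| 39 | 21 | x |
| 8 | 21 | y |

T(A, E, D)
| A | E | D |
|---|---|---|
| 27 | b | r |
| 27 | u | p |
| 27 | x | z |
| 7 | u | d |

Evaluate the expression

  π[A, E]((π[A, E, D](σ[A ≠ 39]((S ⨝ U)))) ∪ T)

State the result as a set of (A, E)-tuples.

Joining S and U on A yields {(37, v, 7, 19, c), (39, v, 35, 11, p), (39, v, 35, 21, x)}.
σ[A ≠ 39]: keep tuples satisfying A ≠ 39 → {(37, v, 7, 19, c)}
Projecting to A, E, D: {(37, v, c)}
Taking the union: {(27, b, r), (27, u, p), (27, x, z), (37, v, c), (7, u, d)}
Projecting to A, E: {(27, b), (27, u), (27, x), (37, v), (7, u)}

{(27, b), (27, u), (27, x), (37, v), (7, u)}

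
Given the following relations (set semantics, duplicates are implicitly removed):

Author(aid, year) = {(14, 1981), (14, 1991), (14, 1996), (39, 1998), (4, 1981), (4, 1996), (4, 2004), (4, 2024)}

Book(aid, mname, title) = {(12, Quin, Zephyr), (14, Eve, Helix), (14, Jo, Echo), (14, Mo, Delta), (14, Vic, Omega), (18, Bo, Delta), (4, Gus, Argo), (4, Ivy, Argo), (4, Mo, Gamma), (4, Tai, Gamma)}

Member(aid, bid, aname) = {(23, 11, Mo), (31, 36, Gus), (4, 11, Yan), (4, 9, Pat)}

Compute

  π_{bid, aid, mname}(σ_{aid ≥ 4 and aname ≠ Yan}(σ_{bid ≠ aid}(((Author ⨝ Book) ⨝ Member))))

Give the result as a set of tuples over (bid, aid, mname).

{(9, 4, Gus), (9, 4, Ivy), (9, 4, Mo), (9, 4, Tai)}

Author ⋈ Book (natural join on aid): {(14, 1981, Eve, Helix), (14, 1981, Jo, Echo), (14, 1981, Mo, Delta), (14, 1981, Vic, Omega), (14, 1991, Eve, Helix), (14, 1991, Jo, Echo), (14, 1991, Mo, Delta), (14, 1991, Vic, Omega), (14, 1996, Eve, Helix), (14, 1996, Jo, Echo), (14, 1996, Mo, Delta), (14, 1996, Vic, Omega), (4, 1981, Gus, Argo), (4, 1981, Ivy, Argo), (4, 1981, Mo, Gamma), (4, 1981, Tai, Gamma), (4, 1996, Gus, Argo), (4, 1996, Ivy, Argo), (4, 1996, Mo, Gamma), (4, 1996, Tai, Gamma), (4, 2004, Gus, Argo), (4, 2004, Ivy, Argo), (4, 2004, Mo, Gamma), (4, 2004, Tai, Gamma), (4, 2024, Gus, Argo), (4, 2024, Ivy, Argo), (4, 2024, Mo, Gamma), (4, 2024, Tai, Gamma)}
(Author ⨝ Book) ⋈ Member (natural join on aid): {(4, 1981, Gus, Argo, 11, Yan), (4, 1981, Gus, Argo, 9, Pat), (4, 1981, Ivy, Argo, 11, Yan), (4, 1981, Ivy, Argo, 9, Pat), (4, 1981, Mo, Gamma, 11, Yan), (4, 1981, Mo, Gamma, 9, Pat), (4, 1981, Tai, Gamma, 11, Yan), (4, 1981, Tai, Gamma, 9, Pat), (4, 1996, Gus, Argo, 11, Yan), (4, 1996, Gus, Argo, 9, Pat), (4, 1996, Ivy, Argo, 11, Yan), (4, 1996, Ivy, Argo, 9, Pat), (4, 1996, Mo, Gamma, 11, Yan), (4, 1996, Mo, Gamma, 9, Pat), (4, 1996, Tai, Gamma, 11, Yan), (4, 1996, Tai, Gamma, 9, Pat), (4, 2004, Gus, Argo, 11, Yan), (4, 2004, Gus, Argo, 9, Pat), (4, 2004, Ivy, Argo, 11, Yan), (4, 2004, Ivy, Argo, 9, Pat), (4, 2004, Mo, Gamma, 11, Yan), (4, 2004, Mo, Gamma, 9, Pat), (4, 2004, Tai, Gamma, 11, Yan), (4, 2004, Tai, Gamma, 9, Pat), (4, 2024, Gus, Argo, 11, Yan), (4, 2024, Gus, Argo, 9, Pat), (4, 2024, Ivy, Argo, 11, Yan), (4, 2024, Ivy, Argo, 9, Pat), (4, 2024, Mo, Gamma, 11, Yan), (4, 2024, Mo, Gamma, 9, Pat), (4, 2024, Tai, Gamma, 11, Yan), (4, 2024, Tai, Gamma, 9, Pat)}
Filtering on bid ≠ aid leaves {(4, 1981, Gus, Argo, 11, Yan), (4, 1981, Gus, Argo, 9, Pat), (4, 1981, Ivy, Argo, 11, Yan), (4, 1981, Ivy, Argo, 9, Pat), (4, 1981, Mo, Gamma, 11, Yan), (4, 1981, Mo, Gamma, 9, Pat), (4, 1981, Tai, Gamma, 11, Yan), (4, 1981, Tai, Gamma, 9, Pat), (4, 1996, Gus, Argo, 11, Yan), (4, 1996, Gus, Argo, 9, Pat), (4, 1996, Ivy, Argo, 11, Yan), (4, 1996, Ivy, Argo, 9, Pat), (4, 1996, Mo, Gamma, 11, Yan), (4, 1996, Mo, Gamma, 9, Pat), (4, 1996, Tai, Gamma, 11, Yan), (4, 1996, Tai, Gamma, 9, Pat), (4, 2004, Gus, Argo, 11, Yan), (4, 2004, Gus, Argo, 9, Pat), (4, 2004, Ivy, Argo, 11, Yan), (4, 2004, Ivy, Argo, 9, Pat), (4, 2004, Mo, Gamma, 11, Yan), (4, 2004, Mo, Gamma, 9, Pat), (4, 2004, Tai, Gamma, 11, Yan), (4, 2004, Tai, Gamma, 9, Pat), (4, 2024, Gus, Argo, 11, Yan), (4, 2024, Gus, Argo, 9, Pat), (4, 2024, Ivy, Argo, 11, Yan), (4, 2024, Ivy, Argo, 9, Pat), (4, 2024, Mo, Gamma, 11, Yan), (4, 2024, Mo, Gamma, 9, Pat), (4, 2024, Tai, Gamma, 11, Yan), (4, 2024, Tai, Gamma, 9, Pat)}.
Filtering on aid ≥ 4 and aname ≠ Yan leaves {(4, 1981, Gus, Argo, 9, Pat), (4, 1981, Ivy, Argo, 9, Pat), (4, 1981, Mo, Gamma, 9, Pat), (4, 1981, Tai, Gamma, 9, Pat), (4, 1996, Gus, Argo, 9, Pat), (4, 1996, Ivy, Argo, 9, Pat), (4, 1996, Mo, Gamma, 9, Pat), (4, 1996, Tai, Gamma, 9, Pat), (4, 2004, Gus, Argo, 9, Pat), (4, 2004, Ivy, Argo, 9, Pat), (4, 2004, Mo, Gamma, 9, Pat), (4, 2004, Tai, Gamma, 9, Pat), (4, 2024, Gus, Argo, 9, Pat), (4, 2024, Ivy, Argo, 9, Pat), (4, 2024, Mo, Gamma, 9, Pat), (4, 2024, Tai, Gamma, 9, Pat)}.
π_{bid, aid, mname} gives {(9, 4, Gus), (9, 4, Ivy), (9, 4, Mo), (9, 4, Tai)} (12 duplicate(s) eliminated).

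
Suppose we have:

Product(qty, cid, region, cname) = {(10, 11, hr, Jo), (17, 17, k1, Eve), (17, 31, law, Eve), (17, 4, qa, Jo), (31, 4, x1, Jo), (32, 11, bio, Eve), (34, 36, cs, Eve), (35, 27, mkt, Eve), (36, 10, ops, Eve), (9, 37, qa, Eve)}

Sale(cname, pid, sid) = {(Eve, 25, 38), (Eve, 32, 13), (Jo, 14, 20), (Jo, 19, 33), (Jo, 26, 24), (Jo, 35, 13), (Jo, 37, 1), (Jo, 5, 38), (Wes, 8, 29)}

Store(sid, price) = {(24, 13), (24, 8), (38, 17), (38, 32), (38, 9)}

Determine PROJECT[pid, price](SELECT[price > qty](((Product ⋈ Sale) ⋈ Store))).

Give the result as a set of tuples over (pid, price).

{(25, 17), (25, 32), (26, 13), (5, 17), (5, 32)}

Natural join on cname: {(10, 11, hr, Jo, 14, 20), (10, 11, hr, Jo, 19, 33), (10, 11, hr, Jo, 26, 24), (10, 11, hr, Jo, 35, 13), (10, 11, hr, Jo, 37, 1), (10, 11, hr, Jo, 5, 38), (17, 17, k1, Eve, 25, 38), (17, 17, k1, Eve, 32, 13), (17, 31, law, Eve, 25, 38), (17, 31, law, Eve, 32, 13), (17, 4, qa, Jo, 14, 20), (17, 4, qa, Jo, 19, 33), (17, 4, qa, Jo, 26, 24), (17, 4, qa, Jo, 35, 13), (17, 4, qa, Jo, 37, 1), (17, 4, qa, Jo, 5, 38), (31, 4, x1, Jo, 14, 20), (31, 4, x1, Jo, 19, 33), (31, 4, x1, Jo, 26, 24), (31, 4, x1, Jo, 35, 13), (31, 4, x1, Jo, 37, 1), (31, 4, x1, Jo, 5, 38), (32, 11, bio, Eve, 25, 38), (32, 11, bio, Eve, 32, 13), (34, 36, cs, Eve, 25, 38), (34, 36, cs, Eve, 32, 13), (35, 27, mkt, Eve, 25, 38), (35, 27, mkt, Eve, 32, 13), (36, 10, ops, Eve, 25, 38), (36, 10, ops, Eve, 32, 13), (9, 37, qa, Eve, 25, 38), (9, 37, qa, Eve, 32, 13)}
Natural join on sid: {(10, 11, hr, Jo, 26, 24, 13), (10, 11, hr, Jo, 26, 24, 8), (10, 11, hr, Jo, 5, 38, 17), (10, 11, hr, Jo, 5, 38, 32), (10, 11, hr, Jo, 5, 38, 9), (17, 17, k1, Eve, 25, 38, 17), (17, 17, k1, Eve, 25, 38, 32), (17, 17, k1, Eve, 25, 38, 9), (17, 31, law, Eve, 25, 38, 17), (17, 31, law, Eve, 25, 38, 32), (17, 31, law, Eve, 25, 38, 9), (17, 4, qa, Jo, 26, 24, 13), (17, 4, qa, Jo, 26, 24, 8), (17, 4, qa, Jo, 5, 38, 17), (17, 4, qa, Jo, 5, 38, 32), (17, 4, qa, Jo, 5, 38, 9), (31, 4, x1, Jo, 26, 24, 13), (31, 4, x1, Jo, 26, 24, 8), (31, 4, x1, Jo, 5, 38, 17), (31, 4, x1, Jo, 5, 38, 32), (31, 4, x1, Jo, 5, 38, 9), (32, 11, bio, Eve, 25, 38, 17), (32, 11, bio, Eve, 25, 38, 32), (32, 11, bio, Eve, 25, 38, 9), (34, 36, cs, Eve, 25, 38, 17), (34, 36, cs, Eve, 25, 38, 32), (34, 36, cs, Eve, 25, 38, 9), (35, 27, mkt, Eve, 25, 38, 17), (35, 27, mkt, Eve, 25, 38, 32), (35, 27, mkt, Eve, 25, 38, 9), (36, 10, ops, Eve, 25, 38, 17), (36, 10, ops, Eve, 25, 38, 32), (36, 10, ops, Eve, 25, 38, 9), (9, 37, qa, Eve, 25, 38, 17), (9, 37, qa, Eve, 25, 38, 32), (9, 37, qa, Eve, 25, 38, 9)}
Selection price > qty: {(10, 11, hr, Jo, 26, 24, 13), (10, 11, hr, Jo, 5, 38, 17), (10, 11, hr, Jo, 5, 38, 32), (17, 17, k1, Eve, 25, 38, 32), (17, 31, law, Eve, 25, 38, 32), (17, 4, qa, Jo, 5, 38, 32), (31, 4, x1, Jo, 5, 38, 32), (9, 37, qa, Eve, 25, 38, 17), (9, 37, qa, Eve, 25, 38, 32)}
π_{pid, price} gives {(25, 17), (25, 32), (26, 13), (5, 17), (5, 32)} (4 duplicate(s) eliminated).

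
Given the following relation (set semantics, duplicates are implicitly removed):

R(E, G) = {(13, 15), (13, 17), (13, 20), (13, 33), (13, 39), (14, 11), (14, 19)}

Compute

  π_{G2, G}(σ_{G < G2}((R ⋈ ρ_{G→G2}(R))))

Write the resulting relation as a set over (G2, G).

{(17, 15), (19, 11), (20, 15), (20, 17), (33, 15), (33, 17), (33, 20), (39, 15), (39, 17), (39, 20), (39, 33)}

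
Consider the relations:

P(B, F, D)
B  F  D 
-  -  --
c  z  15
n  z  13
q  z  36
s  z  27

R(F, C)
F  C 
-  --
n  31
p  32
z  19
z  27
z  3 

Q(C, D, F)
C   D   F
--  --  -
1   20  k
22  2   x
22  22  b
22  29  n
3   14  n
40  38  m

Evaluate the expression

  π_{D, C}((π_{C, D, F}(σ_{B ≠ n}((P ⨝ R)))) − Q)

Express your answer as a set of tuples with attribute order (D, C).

P ⋈ R (natural join on F): {(c, z, 15, 19), (c, z, 15, 27), (c, z, 15, 3), (n, z, 13, 19), (n, z, 13, 27), (n, z, 13, 3), (q, z, 36, 19), (q, z, 36, 27), (q, z, 36, 3), (s, z, 27, 19), (s, z, 27, 27), (s, z, 27, 3)}
σ[B ≠ n]: keep tuples satisfying B ≠ n → {(c, z, 15, 19), (c, z, 15, 27), (c, z, 15, 3), (q, z, 36, 19), (q, z, 36, 27), (q, z, 36, 3), (s, z, 27, 19), (s, z, 27, 27), (s, z, 27, 3)}
π_{C, D, F} gives {(19, 15, z), (19, 27, z), (19, 36, z), (27, 15, z), (27, 27, z), (27, 36, z), (3, 15, z), (3, 27, z), (3, 36, z)}.
Taking the difference: {(19, 15, z), (19, 27, z), (19, 36, z), (27, 15, z), (27, 27, z), (27, 36, z), (3, 15, z), (3, 27, z), (3, 36, z)}
π_{D, C} gives {(15, 19), (15, 27), (15, 3), (27, 19), (27, 27), (27, 3), (36, 19), (36, 27), (36, 3)}.

{(15, 19), (15, 27), (15, 3), (27, 19), (27, 27), (27, 3), (36, 19), (36, 27), (36, 3)}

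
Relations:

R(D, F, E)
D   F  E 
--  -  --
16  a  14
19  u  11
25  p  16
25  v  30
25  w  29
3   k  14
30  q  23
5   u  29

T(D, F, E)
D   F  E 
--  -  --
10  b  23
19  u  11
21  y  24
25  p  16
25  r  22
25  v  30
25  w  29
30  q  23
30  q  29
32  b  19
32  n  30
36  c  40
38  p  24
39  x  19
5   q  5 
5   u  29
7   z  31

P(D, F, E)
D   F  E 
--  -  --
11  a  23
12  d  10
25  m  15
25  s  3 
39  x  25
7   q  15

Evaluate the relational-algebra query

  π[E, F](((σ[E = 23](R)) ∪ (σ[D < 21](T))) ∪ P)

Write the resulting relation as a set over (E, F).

Filtering on E = 23 leaves {(30, q, 23)}.
Filtering on D < 21 leaves {(10, b, 23), (19, u, 11), (5, q, 5), (5, u, 29), (7, z, 31)}.
Union: {(30, q, 23)} with {(10, b, 23), (19, u, 11), (5, q, 5), (5, u, 29), (7, z, 31)} → {(10, b, 23), (19, u, 11), (30, q, 23), (5, q, 5), (5, u, 29), (7, z, 31)}
Union: {(10, b, 23), (19, u, 11), (30, q, 23), (5, q, 5), (5, u, 29), (7, z, 31)} with {(11, a, 23), (12, d, 10), (25, m, 15), (25, s, 3), (39, x, 25), (7, q, 15)} → {(10, b, 23), (11, a, 23), (12, d, 10), (19, u, 11), (25, m, 15), (25, s, 3), (30, q, 23), (39, x, 25), (5, q, 5), (5, u, 29), (7, q, 15), (7, z, 31)}
Projecting to E, F: {(10, d), (11, u), (15, m), (15, q), (23, a), (23, b), (23, q), (25, x), (29, u), (3, s), (31, z), (5, q)}

{(10, d), (11, u), (15, m), (15, q), (23, a), (23, b), (23, q), (25, x), (29, u), (3, s), (31, z), (5, q)}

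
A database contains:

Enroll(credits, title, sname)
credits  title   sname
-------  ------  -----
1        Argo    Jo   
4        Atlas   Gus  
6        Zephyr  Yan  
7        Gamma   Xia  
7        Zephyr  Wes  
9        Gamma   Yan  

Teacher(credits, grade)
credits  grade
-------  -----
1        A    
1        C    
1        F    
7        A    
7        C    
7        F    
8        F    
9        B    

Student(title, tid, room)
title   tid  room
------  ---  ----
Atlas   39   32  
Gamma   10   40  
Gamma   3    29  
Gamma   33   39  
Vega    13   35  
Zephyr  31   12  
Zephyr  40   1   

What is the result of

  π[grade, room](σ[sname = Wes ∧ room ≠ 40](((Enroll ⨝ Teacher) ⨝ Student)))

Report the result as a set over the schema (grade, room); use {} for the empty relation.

Joining Enroll and Teacher on credits yields {(1, Argo, Jo, A), (1, Argo, Jo, C), (1, Argo, Jo, F), (7, Gamma, Xia, A), (7, Gamma, Xia, C), (7, Gamma, Xia, F), (7, Zephyr, Wes, A), (7, Zephyr, Wes, C), (7, Zephyr, Wes, F), (9, Gamma, Yan, B)}.
Joining (Enroll ⨝ Teacher) and Student on title yields {(7, Gamma, Xia, A, 10, 40), (7, Gamma, Xia, A, 3, 29), (7, Gamma, Xia, A, 33, 39), (7, Gamma, Xia, C, 10, 40), (7, Gamma, Xia, C, 3, 29), (7, Gamma, Xia, C, 33, 39), (7, Gamma, Xia, F, 10, 40), (7, Gamma, Xia, F, 3, 29), (7, Gamma, Xia, F, 33, 39), (7, Zephyr, Wes, A, 31, 12), (7, Zephyr, Wes, A, 40, 1), (7, Zephyr, Wes, C, 31, 12), (7, Zephyr, Wes, C, 40, 1), (7, Zephyr, Wes, F, 31, 12), (7, Zephyr, Wes, F, 40, 1), (9, Gamma, Yan, B, 10, 40), (9, Gamma, Yan, B, 3, 29), (9, Gamma, Yan, B, 33, 39)}.
Filtering on sname = Wes ∧ room ≠ 40 leaves {(7, Zephyr, Wes, A, 31, 12), (7, Zephyr, Wes, A, 40, 1), (7, Zephyr, Wes, C, 31, 12), (7, Zephyr, Wes, C, 40, 1), (7, Zephyr, Wes, F, 31, 12), (7, Zephyr, Wes, F, 40, 1)}.
π_{grade, room} gives {(A, 1), (A, 12), (C, 1), (C, 12), (F, 1), (F, 12)}.

{(A, 1), (A, 12), (C, 1), (C, 12), (F, 1), (F, 12)}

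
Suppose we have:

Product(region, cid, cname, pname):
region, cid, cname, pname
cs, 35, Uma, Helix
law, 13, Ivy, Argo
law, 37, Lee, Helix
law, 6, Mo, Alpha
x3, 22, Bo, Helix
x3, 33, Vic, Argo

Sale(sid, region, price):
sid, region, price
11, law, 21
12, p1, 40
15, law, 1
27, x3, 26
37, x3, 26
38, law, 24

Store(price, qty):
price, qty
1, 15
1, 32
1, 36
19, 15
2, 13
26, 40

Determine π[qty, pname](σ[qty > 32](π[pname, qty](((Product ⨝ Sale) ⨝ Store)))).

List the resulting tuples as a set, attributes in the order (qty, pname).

{(36, Alpha), (36, Argo), (36, Helix), (40, Argo), (40, Helix)}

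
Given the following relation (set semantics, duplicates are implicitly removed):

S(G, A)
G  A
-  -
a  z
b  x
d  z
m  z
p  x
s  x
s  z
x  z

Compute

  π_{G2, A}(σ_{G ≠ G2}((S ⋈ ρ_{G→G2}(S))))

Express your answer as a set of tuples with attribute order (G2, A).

ρ[G→G2]: schema becomes (G2, A); tuples unchanged.
Joining S and ρ_{G→G2}(S) on A yields {(a, z, a), (a, z, d), (a, z, m), (a, z, s), (a, z, x), (b, x, b), (b, x, p), (b, x, s), (d, z, a), (d, z, d), (d, z, m), (d, z, s), (d, z, x), (m, z, a), (m, z, d), (m, z, m), (m, z, s), (m, z, x), (p, x, b), (p, x, p), (p, x, s), (s, x, b), (s, x, p), (s, x, s), (s, z, a), (s, z, d), (s, z, m), (s, z, s), (s, z, x), (x, z, a), (x, z, d), (x, z, m), (x, z, s), (x, z, x)}.
Filtering on G ≠ G2 leaves {(a, z, d), (a, z, m), (a, z, s), (a, z, x), (b, x, p), (b, x, s), (d, z, a), (d, z, m), (d, z, s), (d, z, x), (m, z, a), (m, z, d), (m, z, s), (m, z, x), (p, x, b), (p, x, s), (s, x, b), (s, x, p), (s, z, a), (s, z, d), (s, z, m), (s, z, x), (x, z, a), (x, z, d), (x, z, m), (x, z, s)}.
π_{G2, A} gives {(a, z), (b, x), (d, z), (m, z), (p, x), (s, x), (s, z), (x, z)} (18 duplicate(s) eliminated).

{(a, z), (b, x), (d, z), (m, z), (p, x), (s, x), (s, z), (x, z)}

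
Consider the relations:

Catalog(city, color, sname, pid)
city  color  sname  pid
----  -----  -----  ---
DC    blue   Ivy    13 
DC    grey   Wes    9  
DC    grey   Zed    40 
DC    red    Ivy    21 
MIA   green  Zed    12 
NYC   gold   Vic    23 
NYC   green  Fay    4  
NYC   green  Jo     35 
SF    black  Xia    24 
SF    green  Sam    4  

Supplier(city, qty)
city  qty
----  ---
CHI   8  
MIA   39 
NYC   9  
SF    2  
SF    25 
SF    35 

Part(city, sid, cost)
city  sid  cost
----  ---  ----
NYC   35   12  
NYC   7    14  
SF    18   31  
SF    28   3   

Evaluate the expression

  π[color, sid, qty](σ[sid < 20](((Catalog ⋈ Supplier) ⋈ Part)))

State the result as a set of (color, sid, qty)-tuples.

{(black, 18, 2), (black, 18, 25), (black, 18, 35), (gold, 7, 9), (green, 18, 2), (green, 18, 25), (green, 18, 35), (green, 7, 9)}

Natural join on city: {(MIA, green, Zed, 12, 39), (NYC, gold, Vic, 23, 9), (NYC, green, Fay, 4, 9), (NYC, green, Jo, 35, 9), (SF, black, Xia, 24, 2), (SF, black, Xia, 24, 25), (SF, black, Xia, 24, 35), (SF, green, Sam, 4, 2), (SF, green, Sam, 4, 25), (SF, green, Sam, 4, 35)}
Natural join on city: {(NYC, gold, Vic, 23, 9, 35, 12), (NYC, gold, Vic, 23, 9, 7, 14), (NYC, green, Fay, 4, 9, 35, 12), (NYC, green, Fay, 4, 9, 7, 14), (NYC, green, Jo, 35, 9, 35, 12), (NYC, green, Jo, 35, 9, 7, 14), (SF, black, Xia, 24, 2, 18, 31), (SF, black, Xia, 24, 2, 28, 3), (SF, black, Xia, 24, 25, 18, 31), (SF, black, Xia, 24, 25, 28, 3), (SF, black, Xia, 24, 35, 18, 31), (SF, black, Xia, 24, 35, 28, 3), (SF, green, Sam, 4, 2, 18, 31), (SF, green, Sam, 4, 2, 28, 3), (SF, green, Sam, 4, 25, 18, 31), (SF, green, Sam, 4, 25, 28, 3), (SF, green, Sam, 4, 35, 18, 31), (SF, green, Sam, 4, 35, 28, 3)}
Selection sid < 20: {(NYC, gold, Vic, 23, 9, 7, 14), (NYC, green, Fay, 4, 9, 7, 14), (NYC, green, Jo, 35, 9, 7, 14), (SF, black, Xia, 24, 2, 18, 31), (SF, black, Xia, 24, 25, 18, 31), (SF, black, Xia, 24, 35, 18, 31), (SF, green, Sam, 4, 2, 18, 31), (SF, green, Sam, 4, 25, 18, 31), (SF, green, Sam, 4, 35, 18, 31)}
π_{color, sid, qty} gives {(black, 18, 2), (black, 18, 25), (black, 18, 35), (gold, 7, 9), (green, 18, 2), (green, 18, 25), (green, 18, 35), (green, 7, 9)} (1 duplicate(s) eliminated).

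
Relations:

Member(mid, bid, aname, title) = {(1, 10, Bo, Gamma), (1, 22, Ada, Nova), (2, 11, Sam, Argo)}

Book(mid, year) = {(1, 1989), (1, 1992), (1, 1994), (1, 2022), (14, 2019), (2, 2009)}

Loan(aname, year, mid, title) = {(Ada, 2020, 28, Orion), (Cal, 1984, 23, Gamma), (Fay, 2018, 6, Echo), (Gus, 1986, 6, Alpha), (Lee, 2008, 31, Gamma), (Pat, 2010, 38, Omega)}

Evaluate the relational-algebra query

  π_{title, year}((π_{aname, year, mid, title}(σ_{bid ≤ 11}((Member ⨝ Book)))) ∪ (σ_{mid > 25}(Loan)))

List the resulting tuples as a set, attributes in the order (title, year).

Natural join on mid: {(1, 10, Bo, Gamma, 1989), (1, 10, Bo, Gamma, 1992), (1, 10, Bo, Gamma, 1994), (1, 10, Bo, Gamma, 2022), (1, 22, Ada, Nova, 1989), (1, 22, Ada, Nova, 1992), (1, 22, Ada, Nova, 1994), (1, 22, Ada, Nova, 2022), (2, 11, Sam, Argo, 2009)}
σ[bid ≤ 11]: keep tuples satisfying bid ≤ 11 → {(1, 10, Bo, Gamma, 1989), (1, 10, Bo, Gamma, 1992), (1, 10, Bo, Gamma, 1994), (1, 10, Bo, Gamma, 2022), (2, 11, Sam, Argo, 2009)}
Keep only column(s) aname, year, mid, title: {(Bo, 1989, 1, Gamma), (Bo, 1992, 1, Gamma), (Bo, 1994, 1, Gamma), (Bo, 2022, 1, Gamma), (Sam, 2009, 2, Argo)}
σ[mid > 25]: keep tuples satisfying mid > 25 → {(Ada, 2020, 28, Orion), (Lee, 2008, 31, Gamma), (Pat, 2010, 38, Omega)}
Union: {(Bo, 1989, 1, Gamma), (Bo, 1992, 1, Gamma), (Bo, 1994, 1, Gamma), (Bo, 2022, 1, Gamma), (Sam, 2009, 2, Argo)} with {(Ada, 2020, 28, Orion), (Lee, 2008, 31, Gamma), (Pat, 2010, 38, Omega)} → {(Ada, 2020, 28, Orion), (Bo, 1989, 1, Gamma), (Bo, 1992, 1, Gamma), (Bo, 1994, 1, Gamma), (Bo, 2022, 1, Gamma), (Lee, 2008, 31, Gamma), (Pat, 2010, 38, Omega), (Sam, 2009, 2, Argo)}
Keep only column(s) title, year: {(Argo, 2009), (Gamma, 1989), (Gamma, 1992), (Gamma, 1994), (Gamma, 2008), (Gamma, 2022), (Omega, 2010), (Orion, 2020)}

{(Argo, 2009), (Gamma, 1989), (Gamma, 1992), (Gamma, 1994), (Gamma, 2008), (Gamma, 2022), (Omega, 2010), (Orion, 2020)}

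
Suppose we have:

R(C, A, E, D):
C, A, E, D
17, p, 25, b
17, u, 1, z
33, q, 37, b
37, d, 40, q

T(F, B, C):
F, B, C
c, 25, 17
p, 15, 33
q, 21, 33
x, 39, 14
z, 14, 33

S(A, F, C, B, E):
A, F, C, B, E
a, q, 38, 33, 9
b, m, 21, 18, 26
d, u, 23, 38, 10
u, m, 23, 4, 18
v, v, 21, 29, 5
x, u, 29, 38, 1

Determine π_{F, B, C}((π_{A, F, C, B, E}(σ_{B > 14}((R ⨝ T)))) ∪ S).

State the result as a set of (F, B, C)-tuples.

{(c, 25, 17), (m, 18, 21), (m, 4, 23), (p, 15, 33), (q, 21, 33), (q, 33, 38), (u, 38, 23), (u, 38, 29), (v, 29, 21)}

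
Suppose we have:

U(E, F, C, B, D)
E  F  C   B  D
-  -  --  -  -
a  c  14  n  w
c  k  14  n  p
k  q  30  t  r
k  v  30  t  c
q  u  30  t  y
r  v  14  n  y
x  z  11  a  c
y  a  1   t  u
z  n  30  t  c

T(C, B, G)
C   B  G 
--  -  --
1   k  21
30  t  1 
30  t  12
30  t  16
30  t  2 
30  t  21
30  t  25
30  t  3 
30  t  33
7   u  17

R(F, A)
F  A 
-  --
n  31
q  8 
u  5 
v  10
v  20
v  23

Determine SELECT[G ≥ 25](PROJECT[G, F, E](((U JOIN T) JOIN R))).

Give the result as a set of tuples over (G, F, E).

{(25, n, z), (25, q, k), (25, u, q), (25, v, k), (33, n, z), (33, q, k), (33, u, q), (33, v, k)}

Joining U and T on C, B yields {(k, q, 30, t, r, 1), (k, q, 30, t, r, 12), (k, q, 30, t, r, 16), (k, q, 30, t, r, 2), (k, q, 30, t, r, 21), (k, q, 30, t, r, 25), (k, q, 30, t, r, 3), (k, q, 30, t, r, 33), (k, v, 30, t, c, 1), (k, v, 30, t, c, 12), (k, v, 30, t, c, 16), (k, v, 30, t, c, 2), (k, v, 30, t, c, 21), (k, v, 30, t, c, 25), (k, v, 30, t, c, 3), (k, v, 30, t, c, 33), (q, u, 30, t, y, 1), (q, u, 30, t, y, 12), (q, u, 30, t, y, 16), (q, u, 30, t, y, 2), (q, u, 30, t, y, 21), (q, u, 30, t, y, 25), (q, u, 30, t, y, 3), (q, u, 30, t, y, 33), (z, n, 30, t, c, 1), (z, n, 30, t, c, 12), (z, n, 30, t, c, 16), (z, n, 30, t, c, 2), (z, n, 30, t, c, 21), (z, n, 30, t, c, 25), (z, n, 30, t, c, 3), (z, n, 30, t, c, 33)}.
Joining (U JOIN T) and R on F yields {(k, q, 30, t, r, 1, 8), (k, q, 30, t, r, 12, 8), (k, q, 30, t, r, 16, 8), (k, q, 30, t, r, 2, 8), (k, q, 30, t, r, 21, 8), (k, q, 30, t, r, 25, 8), (k, q, 30, t, r, 3, 8), (k, q, 30, t, r, 33, 8), (k, v, 30, t, c, 1, 10), (k, v, 30, t, c, 1, 20), (k, v, 30, t, c, 1, 23), (k, v, 30, t, c, 12, 10), (k, v, 30, t, c, 12, 20), (k, v, 30, t, c, 12, 23), (k, v, 30, t, c, 16, 10), (k, v, 30, t, c, 16, 20), (k, v, 30, t, c, 16, 23), (k, v, 30, t, c, 2, 10), (k, v, 30, t, c, 2, 20), (k, v, 30, t, c, 2, 23), (k, v, 30, t, c, 21, 10), (k, v, 30, t, c, 21, 20), (k, v, 30, t, c, 21, 23), (k, v, 30, t, c, 25, 10), (k, v, 30, t, c, 25, 20), (k, v, 30, t, c, 25, 23), (k, v, 30, t, c, 3, 10), (k, v, 30, t, c, 3, 20), (k, v, 30, t, c, 3, 23), (k, v, 30, t, c, 33, 10), (k, v, 30, t, c, 33, 20), (k, v, 30, t, c, 33, 23), (q, u, 30, t, y, 1, 5), (q, u, 30, t, y, 12, 5), (q, u, 30, t, y, 16, 5), (q, u, 30, t, y, 2, 5), (q, u, 30, t, y, 21, 5), (q, u, 30, t, y, 25, 5), (q, u, 30, t, y, 3, 5), (q, u, 30, t, y, 33, 5), (z, n, 30, t, c, 1, 31), (z, n, 30, t, c, 12, 31), (z, n, 30, t, c, 16, 31), (z, n, 30, t, c, 2, 31), (z, n, 30, t, c, 21, 31), (z, n, 30, t, c, 25, 31), (z, n, 30, t, c, 3, 31), (z, n, 30, t, c, 33, 31)}.
Projecting to G, F, E (16 duplicate(s) eliminated): {(1, n, z), (1, q, k), (1, u, q), (1, v, k), (12, n, z), (12, q, k), (12, u, q), (12, v, k), (16, n, z), (16, q, k), (16, u, q), (16, v, k), (2, n, z), (2, q, k), (2, u, q), (2, v, k), (21, n, z), (21, q, k), (21, u, q), (21, v, k), (25, n, z), (25, q, k), (25, u, q), (25, v, k), (3, n, z), (3, q, k), (3, u, q), (3, v, k), (33, n, z), (33, q, k), (33, u, q), (33, v, k)}
σ[G ≥ 25]: keep tuples satisfying G ≥ 25 → {(25, n, z), (25, q, k), (25, u, q), (25, v, k), (33, n, z), (33, q, k), (33, u, q), (33, v, k)}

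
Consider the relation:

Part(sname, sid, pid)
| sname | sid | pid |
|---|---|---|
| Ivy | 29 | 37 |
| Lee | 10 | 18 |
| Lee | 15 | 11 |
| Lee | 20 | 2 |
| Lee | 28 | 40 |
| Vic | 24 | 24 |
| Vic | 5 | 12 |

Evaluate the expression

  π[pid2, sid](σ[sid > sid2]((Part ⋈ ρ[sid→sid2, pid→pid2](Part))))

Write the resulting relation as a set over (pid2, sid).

ρ[sid→sid2, pid→pid2]: schema becomes (sname, sid2, pid2); tuples unchanged.
Natural join on sname: {(Ivy, 29, 37, 29, 37), (Lee, 10, 18, 10, 18), (Lee, 10, 18, 15, 11), (Lee, 10, 18, 20, 2), (Lee, 10, 18, 28, 40), (Lee, 15, 11, 10, 18), (Lee, 15, 11, 15, 11), (Lee, 15, 11, 20, 2), (Lee, 15, 11, 28, 40), (Lee, 20, 2, 10, 18), (Lee, 20, 2, 15, 11), (Lee, 20, 2, 20, 2), (Lee, 20, 2, 28, 40), (Lee, 28, 40, 10, 18), (Lee, 28, 40, 15, 11), (Lee, 28, 40, 20, 2), (Lee, 28, 40, 28, 40), (Vic, 24, 24, 24, 24), (Vic, 24, 24, 5, 12), (Vic, 5, 12, 24, 24), (Vic, 5, 12, 5, 12)}
Filtering on sid > sid2 leaves {(Lee, 15, 11, 10, 18), (Lee, 20, 2, 10, 18), (Lee, 20, 2, 15, 11), (Lee, 28, 40, 10, 18), (Lee, 28, 40, 15, 11), (Lee, 28, 40, 20, 2), (Vic, 24, 24, 5, 12)}.
π_{pid2, sid} gives {(11, 20), (11, 28), (12, 24), (18, 15), (18, 20), (18, 28), (2, 28)}.

{(11, 20), (11, 28), (12, 24), (18, 15), (18, 20), (18, 28), (2, 28)}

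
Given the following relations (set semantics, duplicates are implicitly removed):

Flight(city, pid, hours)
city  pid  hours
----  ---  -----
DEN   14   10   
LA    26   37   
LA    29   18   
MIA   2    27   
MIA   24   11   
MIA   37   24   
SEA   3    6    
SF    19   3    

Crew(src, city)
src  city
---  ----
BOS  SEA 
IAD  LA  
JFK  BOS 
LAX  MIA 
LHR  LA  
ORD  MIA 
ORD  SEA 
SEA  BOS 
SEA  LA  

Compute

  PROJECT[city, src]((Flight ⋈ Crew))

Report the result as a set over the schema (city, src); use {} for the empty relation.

{(LA, IAD), (LA, LHR), (LA, SEA), (MIA, LAX), (MIA, ORD), (SEA, BOS), (SEA, ORD)}

Flight ⋈ Crew (natural join on city): {(LA, 26, 37, IAD), (LA, 26, 37, LHR), (LA, 26, 37, SEA), (LA, 29, 18, IAD), (LA, 29, 18, LHR), (LA, 29, 18, SEA), (MIA, 2, 27, LAX), (MIA, 2, 27, ORD), (MIA, 24, 11, LAX), (MIA, 24, 11, ORD), (MIA, 37, 24, LAX), (MIA, 37, 24, ORD), (SEA, 3, 6, BOS), (SEA, 3, 6, ORD)}
Projecting to city, src (7 duplicate(s) eliminated): {(LA, IAD), (LA, LHR), (LA, SEA), (MIA, LAX), (MIA, ORD), (SEA, BOS), (SEA, ORD)}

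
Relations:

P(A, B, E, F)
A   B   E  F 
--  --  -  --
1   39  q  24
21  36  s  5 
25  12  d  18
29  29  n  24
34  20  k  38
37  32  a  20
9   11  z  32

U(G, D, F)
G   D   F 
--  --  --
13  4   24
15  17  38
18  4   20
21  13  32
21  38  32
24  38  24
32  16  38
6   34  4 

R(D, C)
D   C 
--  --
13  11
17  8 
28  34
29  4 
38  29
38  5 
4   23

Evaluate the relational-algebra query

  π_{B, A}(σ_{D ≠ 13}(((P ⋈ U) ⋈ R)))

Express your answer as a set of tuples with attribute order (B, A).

{(11, 9), (20, 34), (29, 29), (32, 37), (39, 1)}

Natural join on F: {(1, 39, q, 24, 13, 4), (1, 39, q, 24, 24, 38), (29, 29, n, 24, 13, 4), (29, 29, n, 24, 24, 38), (34, 20, k, 38, 15, 17), (34, 20, k, 38, 32, 16), (37, 32, a, 20, 18, 4), (9, 11, z, 32, 21, 13), (9, 11, z, 32, 21, 38)}
Natural join on D: {(1, 39, q, 24, 13, 4, 23), (1, 39, q, 24, 24, 38, 29), (1, 39, q, 24, 24, 38, 5), (29, 29, n, 24, 13, 4, 23), (29, 29, n, 24, 24, 38, 29), (29, 29, n, 24, 24, 38, 5), (34, 20, k, 38, 15, 17, 8), (37, 32, a, 20, 18, 4, 23), (9, 11, z, 32, 21, 13, 11), (9, 11, z, 32, 21, 38, 29), (9, 11, z, 32, 21, 38, 5)}
Filtering on D ≠ 13 leaves {(1, 39, q, 24, 13, 4, 23), (1, 39, q, 24, 24, 38, 29), (1, 39, q, 24, 24, 38, 5), (29, 29, n, 24, 13, 4, 23), (29, 29, n, 24, 24, 38, 29), (29, 29, n, 24, 24, 38, 5), (34, 20, k, 38, 15, 17, 8), (37, 32, a, 20, 18, 4, 23), (9, 11, z, 32, 21, 38, 29), (9, 11, z, 32, 21, 38, 5)}.
Projecting to B, A (5 duplicate(s) eliminated): {(11, 9), (20, 34), (29, 29), (32, 37), (39, 1)}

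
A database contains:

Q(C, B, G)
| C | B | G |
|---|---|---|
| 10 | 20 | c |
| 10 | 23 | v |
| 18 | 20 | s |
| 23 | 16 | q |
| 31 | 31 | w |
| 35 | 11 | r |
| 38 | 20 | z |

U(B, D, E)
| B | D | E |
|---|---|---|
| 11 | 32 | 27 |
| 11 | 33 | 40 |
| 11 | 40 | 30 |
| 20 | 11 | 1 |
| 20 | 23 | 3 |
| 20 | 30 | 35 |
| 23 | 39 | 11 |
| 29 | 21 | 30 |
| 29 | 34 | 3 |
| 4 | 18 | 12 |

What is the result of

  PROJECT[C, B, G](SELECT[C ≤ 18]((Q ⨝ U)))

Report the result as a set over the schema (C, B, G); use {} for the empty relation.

Joining Q and U on B yields {(10, 20, c, 11, 1), (10, 20, c, 23, 3), (10, 20, c, 30, 35), (10, 23, v, 39, 11), (18, 20, s, 11, 1), (18, 20, s, 23, 3), (18, 20, s, 30, 35), (35, 11, r, 32, 27), (35, 11, r, 33, 40), (35, 11, r, 40, 30), (38, 20, z, 11, 1), (38, 20, z, 23, 3), (38, 20, z, 30, 35)}.
σ[C ≤ 18]: keep tuples satisfying C ≤ 18 → {(10, 20, c, 11, 1), (10, 20, c, 23, 3), (10, 20, c, 30, 35), (10, 23, v, 39, 11), (18, 20, s, 11, 1), (18, 20, s, 23, 3), (18, 20, s, 30, 35)}
Keep only column(s) C, B, G (4 duplicate(s) eliminated): {(10, 20, c), (10, 23, v), (18, 20, s)}

{(10, 20, c), (10, 23, v), (18, 20, s)}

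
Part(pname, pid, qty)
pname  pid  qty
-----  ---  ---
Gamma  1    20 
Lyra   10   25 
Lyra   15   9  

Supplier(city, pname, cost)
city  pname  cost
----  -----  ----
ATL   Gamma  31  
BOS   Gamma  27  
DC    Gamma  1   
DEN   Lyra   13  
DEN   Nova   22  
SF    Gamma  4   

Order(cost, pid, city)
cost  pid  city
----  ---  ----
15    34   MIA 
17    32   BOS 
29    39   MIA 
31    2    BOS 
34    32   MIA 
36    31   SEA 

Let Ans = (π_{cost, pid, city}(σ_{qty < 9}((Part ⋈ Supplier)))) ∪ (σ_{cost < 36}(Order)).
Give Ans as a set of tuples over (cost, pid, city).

Natural join on pname: {(Gamma, 1, 20, ATL, 31), (Gamma, 1, 20, BOS, 27), (Gamma, 1, 20, DC, 1), (Gamma, 1, 20, SF, 4), (Lyra, 10, 25, DEN, 13), (Lyra, 15, 9, DEN, 13)}
Selection qty < 9: {}
Keep only column(s) cost, pid, city: {}
Selection cost < 36: {(15, 34, MIA), (17, 32, BOS), (29, 39, MIA), (31, 2, BOS), (34, 32, MIA)}
Union: {} with {(15, 34, MIA), (17, 32, BOS), (29, 39, MIA), (31, 2, BOS), (34, 32, MIA)} → {(15, 34, MIA), (17, 32, BOS), (29, 39, MIA), (31, 2, BOS), (34, 32, MIA)}

{(15, 34, MIA), (17, 32, BOS), (29, 39, MIA), (31, 2, BOS), (34, 32, MIA)}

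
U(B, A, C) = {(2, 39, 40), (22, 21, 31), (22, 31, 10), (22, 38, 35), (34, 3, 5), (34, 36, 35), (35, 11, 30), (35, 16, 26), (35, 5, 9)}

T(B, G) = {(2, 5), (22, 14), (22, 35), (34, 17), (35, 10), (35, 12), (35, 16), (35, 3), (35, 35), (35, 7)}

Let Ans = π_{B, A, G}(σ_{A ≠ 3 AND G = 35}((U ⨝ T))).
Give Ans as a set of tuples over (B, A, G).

{(22, 21, 35), (22, 31, 35), (22, 38, 35), (35, 11, 35), (35, 16, 35), (35, 5, 35)}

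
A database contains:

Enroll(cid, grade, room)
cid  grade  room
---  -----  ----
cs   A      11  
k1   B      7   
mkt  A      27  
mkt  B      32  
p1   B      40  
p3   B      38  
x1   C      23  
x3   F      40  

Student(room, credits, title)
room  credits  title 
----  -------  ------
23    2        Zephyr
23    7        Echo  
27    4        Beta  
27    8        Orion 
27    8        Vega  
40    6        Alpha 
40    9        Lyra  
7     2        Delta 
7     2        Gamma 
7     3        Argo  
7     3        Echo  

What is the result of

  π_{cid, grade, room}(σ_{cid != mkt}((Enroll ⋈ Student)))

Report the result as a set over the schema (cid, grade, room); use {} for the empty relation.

{(k1, B, 7), (p1, B, 40), (x1, C, 23), (x3, F, 40)}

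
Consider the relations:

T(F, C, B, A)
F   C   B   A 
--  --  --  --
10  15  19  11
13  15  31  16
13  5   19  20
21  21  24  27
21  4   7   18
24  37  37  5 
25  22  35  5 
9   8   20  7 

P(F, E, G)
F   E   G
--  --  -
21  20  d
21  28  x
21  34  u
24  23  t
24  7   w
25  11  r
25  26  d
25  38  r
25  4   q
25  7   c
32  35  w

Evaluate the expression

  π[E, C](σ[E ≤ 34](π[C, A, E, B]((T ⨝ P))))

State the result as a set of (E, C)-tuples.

{(11, 22), (20, 21), (20, 4), (23, 37), (26, 22), (28, 21), (28, 4), (34, 21), (34, 4), (4, 22), (7, 22), (7, 37)}

Natural join on F: {(21, 21, 24, 27, 20, d), (21, 21, 24, 27, 28, x), (21, 21, 24, 27, 34, u), (21, 4, 7, 18, 20, d), (21, 4, 7, 18, 28, x), (21, 4, 7, 18, 34, u), (24, 37, 37, 5, 23, t), (24, 37, 37, 5, 7, w), (25, 22, 35, 5, 11, r), (25, 22, 35, 5, 26, d), (25, 22, 35, 5, 38, r), (25, 22, 35, 5, 4, q), (25, 22, 35, 5, 7, c)}
π_{C, A, E, B} gives {(21, 27, 20, 24), (21, 27, 28, 24), (21, 27, 34, 24), (22, 5, 11, 35), (22, 5, 26, 35), (22, 5, 38, 35), (22, 5, 4, 35), (22, 5, 7, 35), (37, 5, 23, 37), (37, 5, 7, 37), (4, 18, 20, 7), (4, 18, 28, 7), (4, 18, 34, 7)}.
Apply σ_{E ≤ 34}; surviving tuples: {(21, 27, 20, 24), (21, 27, 28, 24), (21, 27, 34, 24), (22, 5, 11, 35), (22, 5, 26, 35), (22, 5, 4, 35), (22, 5, 7, 35), (37, 5, 23, 37), (37, 5, 7, 37), (4, 18, 20, 7), (4, 18, 28, 7), (4, 18, 34, 7)}
π_{E, C} gives {(11, 22), (20, 21), (20, 4), (23, 37), (26, 22), (28, 21), (28, 4), (34, 21), (34, 4), (4, 22), (7, 22), (7, 37)}.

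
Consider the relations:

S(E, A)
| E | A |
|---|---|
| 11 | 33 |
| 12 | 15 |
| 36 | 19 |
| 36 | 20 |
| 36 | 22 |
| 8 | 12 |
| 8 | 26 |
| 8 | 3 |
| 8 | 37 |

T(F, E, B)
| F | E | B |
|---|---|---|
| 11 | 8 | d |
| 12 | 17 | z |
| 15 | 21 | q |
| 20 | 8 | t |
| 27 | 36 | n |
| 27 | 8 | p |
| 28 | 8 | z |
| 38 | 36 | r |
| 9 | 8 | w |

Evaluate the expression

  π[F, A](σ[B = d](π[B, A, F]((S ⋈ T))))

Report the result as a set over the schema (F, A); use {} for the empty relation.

S ⋈ T (natural join on E): {(36, 19, 27, n), (36, 19, 38, r), (36, 20, 27, n), (36, 20, 38, r), (36, 22, 27, n), (36, 22, 38, r), (8, 12, 11, d), (8, 12, 20, t), (8, 12, 27, p), (8, 12, 28, z), (8, 12, 9, w), (8, 26, 11, d), (8, 26, 20, t), (8, 26, 27, p), (8, 26, 28, z), (8, 26, 9, w), (8, 3, 11, d), (8, 3, 20, t), (8, 3, 27, p), (8, 3, 28, z), (8, 3, 9, w), (8, 37, 11, d), (8, 37, 20, t), (8, 37, 27, p), (8, 37, 28, z), (8, 37, 9, w)}
Keep only column(s) B, A, F: {(d, 12, 11), (d, 26, 11), (d, 3, 11), (d, 37, 11), (n, 19, 27), (n, 20, 27), (n, 22, 27), (p, 12, 27), (p, 26, 27), (p, 3, 27), (p, 37, 27), (r, 19, 38), (r, 20, 38), (r, 22, 38), (t, 12, 20), (t, 26, 20), (t, 3, 20), (t, 37, 20), (w, 12, 9), (w, 26, 9), (w, 3, 9), (w, 37, 9), (z, 12, 28), (z, 26, 28), (z, 3, 28), (z, 37, 28)}
Filtering on B = d leaves {(d, 12, 11), (d, 26, 11), (d, 3, 11), (d, 37, 11)}.
Keep only column(s) F, A: {(11, 12), (11, 26), (11, 3), (11, 37)}

{(11, 12), (11, 26), (11, 3), (11, 37)}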